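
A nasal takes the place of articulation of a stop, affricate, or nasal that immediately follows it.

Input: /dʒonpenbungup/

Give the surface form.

[dʒompembuŋgup]

/n/ before /p/ (labial) → [m]
/n/ before /b/ (labial) → [m]
/n/ before /g/ (velar) → [ŋ]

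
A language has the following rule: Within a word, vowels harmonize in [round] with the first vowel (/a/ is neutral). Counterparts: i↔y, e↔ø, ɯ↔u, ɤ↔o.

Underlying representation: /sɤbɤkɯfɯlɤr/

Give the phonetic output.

[sɤbɤkɯfɯlɤr]

no segment meets the rule's conditions; no change.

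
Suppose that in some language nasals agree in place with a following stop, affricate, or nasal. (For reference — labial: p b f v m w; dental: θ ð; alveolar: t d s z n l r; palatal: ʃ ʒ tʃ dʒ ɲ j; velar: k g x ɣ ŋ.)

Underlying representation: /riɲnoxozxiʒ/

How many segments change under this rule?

/ɲ/ before /n/ (alveolar) → [n]
1 segment changes.

1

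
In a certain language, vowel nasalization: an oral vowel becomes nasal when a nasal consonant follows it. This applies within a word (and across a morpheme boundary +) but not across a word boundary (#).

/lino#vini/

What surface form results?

[lĩno#vĩni]

/i/ before nasal /n/ → [ĩ]
/i/ before nasal /n/ → [ĩ]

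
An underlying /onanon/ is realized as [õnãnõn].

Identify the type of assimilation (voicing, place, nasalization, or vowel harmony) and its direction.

nasalization, regressive

/o/→[õ] /a/→[ã] /o/→[õ].
Each target copies a feature from the following segment, so the direction is regressive.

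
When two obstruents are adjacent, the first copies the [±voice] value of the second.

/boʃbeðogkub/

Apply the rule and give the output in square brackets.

/ʃ/ before /b/ (voiced) → [ʒ]
/g/ before /k/ (voiceless) → [k]

[boʒbeðokkub]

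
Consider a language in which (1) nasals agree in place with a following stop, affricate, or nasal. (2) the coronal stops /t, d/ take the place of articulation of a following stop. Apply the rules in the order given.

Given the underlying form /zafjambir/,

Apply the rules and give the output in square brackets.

Rule 1: no segment meets the rule's conditions; no change.
After rule 1: zafjambir
Rule 2: no segment meets the rule's conditions; no change.

[zafjambir]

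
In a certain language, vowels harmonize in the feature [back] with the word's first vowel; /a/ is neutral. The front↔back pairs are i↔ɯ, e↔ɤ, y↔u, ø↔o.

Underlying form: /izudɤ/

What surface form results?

[izyde]

/u/ harmonizes with /i/ ([-back]) → [y]
/ɤ/ harmonizes with /i/ ([-back]) → [e]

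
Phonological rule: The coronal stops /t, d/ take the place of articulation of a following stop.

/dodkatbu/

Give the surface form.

[dogkapbu]

/d/ before /k/ (velar) → [g]
/t/ before /b/ (labial) → [p]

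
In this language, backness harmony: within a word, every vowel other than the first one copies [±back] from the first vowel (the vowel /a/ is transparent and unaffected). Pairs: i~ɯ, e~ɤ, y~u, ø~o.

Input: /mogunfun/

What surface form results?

[mogunfun]

no segment meets the rule's conditions; no change.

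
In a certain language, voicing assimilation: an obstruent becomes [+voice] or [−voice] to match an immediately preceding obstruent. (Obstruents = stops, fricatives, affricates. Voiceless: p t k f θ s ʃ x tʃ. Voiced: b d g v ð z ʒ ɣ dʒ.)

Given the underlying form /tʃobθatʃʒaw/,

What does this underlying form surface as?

[tʃobðatʃʃaw]

/θ/ after /b/ (voiced) → [ð]
/ʒ/ after /tʃ/ (voiceless) → [ʃ]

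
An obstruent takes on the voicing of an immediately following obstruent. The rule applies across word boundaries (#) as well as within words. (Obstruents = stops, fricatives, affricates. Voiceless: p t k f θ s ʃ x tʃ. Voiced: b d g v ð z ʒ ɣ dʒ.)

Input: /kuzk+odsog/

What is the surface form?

[kusk+otsog]

/z/ before /k/ (voiceless) → [s]
/d/ before /s/ (voiceless) → [t]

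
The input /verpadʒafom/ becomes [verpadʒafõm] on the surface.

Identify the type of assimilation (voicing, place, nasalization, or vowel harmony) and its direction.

nasalization, regressive

/o/→[õ].
Each target copies a feature from the following segment, so the direction is regressive.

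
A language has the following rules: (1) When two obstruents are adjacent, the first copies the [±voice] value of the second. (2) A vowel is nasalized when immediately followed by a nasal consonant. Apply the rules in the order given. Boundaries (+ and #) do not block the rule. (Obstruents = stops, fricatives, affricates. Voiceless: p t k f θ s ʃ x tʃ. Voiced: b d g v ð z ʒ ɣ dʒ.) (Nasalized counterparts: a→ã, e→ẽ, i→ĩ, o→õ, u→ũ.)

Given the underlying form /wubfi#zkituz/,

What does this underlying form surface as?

Rule 1: /b/ before /f/ (voiceless) → [p]
Rule 1: /z/ before /k/ (voiceless) → [s]
After rule 1: wupfi#skituz
Rule 2: no segment meets the rule's conditions; no change.

[wupfi#skituz]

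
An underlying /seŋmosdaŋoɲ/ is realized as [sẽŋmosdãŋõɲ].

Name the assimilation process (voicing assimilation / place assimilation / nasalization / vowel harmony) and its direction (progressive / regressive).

/e/→[ẽ] /a/→[ã] /o/→[õ].
Each target copies a feature from the following segment, so the direction is regressive.

nasalization, regressive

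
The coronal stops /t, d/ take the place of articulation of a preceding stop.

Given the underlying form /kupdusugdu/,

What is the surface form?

/d/ after /p/ (labial) → [b]
/d/ after /g/ (velar) → [g]

[kupbusuggu]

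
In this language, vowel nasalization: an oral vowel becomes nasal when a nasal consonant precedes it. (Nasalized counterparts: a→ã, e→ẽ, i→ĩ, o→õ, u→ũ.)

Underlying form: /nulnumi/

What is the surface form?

/u/ after nasal /n/ → [ũ]
/u/ after nasal /n/ → [ũ]
/i/ after nasal /m/ → [ĩ]

[nũlnũmĩ]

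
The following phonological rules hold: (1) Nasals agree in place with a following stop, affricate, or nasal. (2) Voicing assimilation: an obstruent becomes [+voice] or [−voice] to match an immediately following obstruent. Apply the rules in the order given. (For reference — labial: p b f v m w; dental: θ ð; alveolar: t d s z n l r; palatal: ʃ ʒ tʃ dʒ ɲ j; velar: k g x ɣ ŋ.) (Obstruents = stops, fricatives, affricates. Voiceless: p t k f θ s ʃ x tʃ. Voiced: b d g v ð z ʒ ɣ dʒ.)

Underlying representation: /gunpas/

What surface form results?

Rule 1: /n/ before /p/ (labial) → [m]
After rule 1: gumpas
Rule 2: no segment meets the rule's conditions; no change.

[gumpas]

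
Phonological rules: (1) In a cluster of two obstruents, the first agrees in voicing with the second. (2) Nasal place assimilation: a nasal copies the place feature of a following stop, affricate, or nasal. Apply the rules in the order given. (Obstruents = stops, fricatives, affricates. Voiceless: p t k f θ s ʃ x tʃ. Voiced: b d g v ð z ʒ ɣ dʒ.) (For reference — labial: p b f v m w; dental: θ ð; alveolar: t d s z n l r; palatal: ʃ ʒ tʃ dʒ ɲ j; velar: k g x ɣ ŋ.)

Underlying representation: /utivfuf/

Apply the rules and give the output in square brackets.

Rule 1: /v/ before /f/ (voiceless) → [f]
After rule 1: utiffuf
Rule 2: no segment meets the rule's conditions; no change.

[utiffuf]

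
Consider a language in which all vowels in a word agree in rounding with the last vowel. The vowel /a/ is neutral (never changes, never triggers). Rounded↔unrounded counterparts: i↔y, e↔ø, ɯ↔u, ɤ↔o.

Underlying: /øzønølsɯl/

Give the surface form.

[ezenelsɯl]

/ø/ harmonizes with /ɯ/ ([-round]) → [e]
/ø/ harmonizes with /ɯ/ ([-round]) → [e]
/ø/ harmonizes with /ɯ/ ([-round]) → [e]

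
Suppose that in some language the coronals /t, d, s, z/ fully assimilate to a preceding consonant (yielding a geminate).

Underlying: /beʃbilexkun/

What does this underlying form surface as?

no segment meets the rule's conditions; no change.

[beʃbilexkun]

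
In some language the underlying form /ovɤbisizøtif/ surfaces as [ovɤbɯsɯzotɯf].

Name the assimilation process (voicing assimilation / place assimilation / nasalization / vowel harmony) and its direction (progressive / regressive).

vowel harmony, progressive

/i/→[ɯ] /i/→[ɯ] /ø/→[o] /i/→[ɯ].
Vowels agree with the first vowel, so the harmony is progressive.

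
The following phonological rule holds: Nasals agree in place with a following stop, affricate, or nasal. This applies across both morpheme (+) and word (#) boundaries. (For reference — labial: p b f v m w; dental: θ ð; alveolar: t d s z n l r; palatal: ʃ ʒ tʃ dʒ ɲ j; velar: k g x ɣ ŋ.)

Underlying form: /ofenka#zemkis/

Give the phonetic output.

/n/ before /k/ (velar) → [ŋ]
/m/ before /k/ (velar) → [ŋ]

[ofeŋka#zeŋkis]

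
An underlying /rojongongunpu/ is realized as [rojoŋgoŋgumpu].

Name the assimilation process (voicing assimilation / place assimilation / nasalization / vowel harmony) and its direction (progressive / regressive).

/n/→[ŋ] /n/→[ŋ] /n/→[m].
Each target copies a feature from the following segment, so the direction is regressive.

place assimilation, regressive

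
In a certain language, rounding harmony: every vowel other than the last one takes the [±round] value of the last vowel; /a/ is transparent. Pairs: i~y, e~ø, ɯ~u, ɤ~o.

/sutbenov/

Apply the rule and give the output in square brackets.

/e/ harmonizes with /o/ ([+round]) → [ø]

[sutbønov]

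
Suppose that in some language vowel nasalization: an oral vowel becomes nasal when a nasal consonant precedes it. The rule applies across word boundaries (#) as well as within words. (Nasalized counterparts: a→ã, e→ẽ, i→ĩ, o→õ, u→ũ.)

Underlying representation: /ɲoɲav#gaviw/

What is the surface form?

/o/ after nasal /ɲ/ → [õ]
/a/ after nasal /ɲ/ → [ã]

[ɲõɲãv#gaviw]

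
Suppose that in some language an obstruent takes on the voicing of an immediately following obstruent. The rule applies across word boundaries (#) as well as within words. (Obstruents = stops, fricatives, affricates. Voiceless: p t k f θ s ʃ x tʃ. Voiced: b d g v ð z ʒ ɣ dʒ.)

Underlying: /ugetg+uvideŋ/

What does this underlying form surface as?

[ugedg+uvideŋ]

/t/ before /g/ (voiced) → [d]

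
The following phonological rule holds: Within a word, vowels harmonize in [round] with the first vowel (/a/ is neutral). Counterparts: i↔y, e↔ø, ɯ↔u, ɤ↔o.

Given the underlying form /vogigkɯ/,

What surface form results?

/i/ harmonizes with /o/ ([+round]) → [y]
/ɯ/ harmonizes with /o/ ([+round]) → [u]

[vogygku]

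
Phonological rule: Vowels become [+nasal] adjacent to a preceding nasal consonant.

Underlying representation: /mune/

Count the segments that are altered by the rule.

2

/u/ after nasal /m/ → [ũ]
/e/ after nasal /n/ → [ẽ]
2 segments change.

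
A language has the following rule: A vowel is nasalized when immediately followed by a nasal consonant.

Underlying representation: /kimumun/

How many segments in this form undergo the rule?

/i/ before nasal /m/ → [ĩ]
/u/ before nasal /m/ → [ũ]
/u/ before nasal /n/ → [ũ]
3 segments change.

3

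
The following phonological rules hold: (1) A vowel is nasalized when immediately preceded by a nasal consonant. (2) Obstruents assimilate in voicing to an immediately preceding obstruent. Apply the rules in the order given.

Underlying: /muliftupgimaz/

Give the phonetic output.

Rule 1: /u/ after nasal /m/ → [ũ]
Rule 1: /a/ after nasal /m/ → [ã]
After rule 1: mũliftupgimãz
Rule 2: /g/ after /p/ (voiceless) → [k]

[mũliftupkimãz]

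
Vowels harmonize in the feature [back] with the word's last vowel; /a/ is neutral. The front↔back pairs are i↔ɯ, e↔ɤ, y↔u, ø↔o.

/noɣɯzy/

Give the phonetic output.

[nøɣizy]

/o/ harmonizes with /y/ ([-back]) → [ø]
/ɯ/ harmonizes with /y/ ([-back]) → [i]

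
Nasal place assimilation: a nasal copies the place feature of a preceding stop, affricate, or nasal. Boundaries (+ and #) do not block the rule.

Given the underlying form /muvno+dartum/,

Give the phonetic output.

no segment meets the rule's conditions; no change.

[muvno+dartum]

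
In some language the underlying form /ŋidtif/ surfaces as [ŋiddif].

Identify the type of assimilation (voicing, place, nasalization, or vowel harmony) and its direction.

/t/→[d].
Each target copies a feature from the preceding segment, so the direction is progressive.

voicing assimilation, progressive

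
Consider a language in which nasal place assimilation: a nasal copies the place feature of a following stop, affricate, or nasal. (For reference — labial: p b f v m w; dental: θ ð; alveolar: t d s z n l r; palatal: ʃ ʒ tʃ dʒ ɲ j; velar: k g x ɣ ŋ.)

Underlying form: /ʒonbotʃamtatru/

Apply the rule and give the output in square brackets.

[ʒombotʃantatru]

/n/ before /b/ (labial) → [m]
/m/ before /t/ (alveolar) → [n]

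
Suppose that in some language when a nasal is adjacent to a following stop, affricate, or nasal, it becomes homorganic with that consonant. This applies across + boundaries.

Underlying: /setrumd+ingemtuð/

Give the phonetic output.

/m/ before /d/ (alveolar) → [n]
/n/ before /g/ (velar) → [ŋ]
/m/ before /t/ (alveolar) → [n]

[setrund+iŋgentuð]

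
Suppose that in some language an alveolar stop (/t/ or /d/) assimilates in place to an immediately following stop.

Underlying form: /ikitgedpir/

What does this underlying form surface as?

/t/ before /g/ (velar) → [k]
/d/ before /p/ (labial) → [b]

[ikikgebpir]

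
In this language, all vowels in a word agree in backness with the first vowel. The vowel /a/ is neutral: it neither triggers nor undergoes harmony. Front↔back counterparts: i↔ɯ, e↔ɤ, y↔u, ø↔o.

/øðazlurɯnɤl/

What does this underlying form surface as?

[øðazlyrinel]

/u/ harmonizes with /ø/ ([-back]) → [y]
/ɯ/ harmonizes with /ø/ ([-back]) → [i]
/ɤ/ harmonizes with /ø/ ([-back]) → [e]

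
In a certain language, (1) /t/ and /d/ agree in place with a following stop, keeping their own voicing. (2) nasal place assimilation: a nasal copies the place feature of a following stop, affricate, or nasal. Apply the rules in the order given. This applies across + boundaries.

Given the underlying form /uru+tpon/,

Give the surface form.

Rule 1: /t/ before /p/ (labial) → [p]
After rule 1: uru+ppon
Rule 2: no segment meets the rule's conditions; no change.

[uru+ppon]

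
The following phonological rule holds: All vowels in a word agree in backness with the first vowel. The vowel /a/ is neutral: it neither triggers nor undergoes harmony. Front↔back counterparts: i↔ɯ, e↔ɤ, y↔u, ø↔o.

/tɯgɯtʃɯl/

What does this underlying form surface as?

[tɯgɯtʃɯl]

no segment meets the rule's conditions; no change.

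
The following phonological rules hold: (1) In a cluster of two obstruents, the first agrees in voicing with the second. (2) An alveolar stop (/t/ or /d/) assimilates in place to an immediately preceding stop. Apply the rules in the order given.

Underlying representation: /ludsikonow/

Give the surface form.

[lutsikonow]

Rule 1: /d/ before /s/ (voiceless) → [t]
After rule 1: lutsikonow
Rule 2: no segment meets the rule's conditions; no change.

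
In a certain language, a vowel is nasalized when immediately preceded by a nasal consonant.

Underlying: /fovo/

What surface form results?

[fovo]

no segment meets the rule's conditions; no change.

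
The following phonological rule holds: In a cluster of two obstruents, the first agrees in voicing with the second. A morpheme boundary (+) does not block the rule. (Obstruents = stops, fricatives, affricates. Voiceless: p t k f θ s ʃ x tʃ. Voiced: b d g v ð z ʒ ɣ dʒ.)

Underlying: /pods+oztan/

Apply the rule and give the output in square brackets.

[pots+ostan]

/d/ before /s/ (voiceless) → [t]
/z/ before /t/ (voiceless) → [s]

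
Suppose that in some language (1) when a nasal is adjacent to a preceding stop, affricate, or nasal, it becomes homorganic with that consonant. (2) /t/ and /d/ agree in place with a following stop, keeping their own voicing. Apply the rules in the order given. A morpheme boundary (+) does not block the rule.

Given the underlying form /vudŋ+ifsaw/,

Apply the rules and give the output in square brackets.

Rule 1: /ŋ/ after /d/ (alveolar) → [n]
After rule 1: vudn+ifsaw
Rule 2: no segment meets the rule's conditions; no change.

[vudn+ifsaw]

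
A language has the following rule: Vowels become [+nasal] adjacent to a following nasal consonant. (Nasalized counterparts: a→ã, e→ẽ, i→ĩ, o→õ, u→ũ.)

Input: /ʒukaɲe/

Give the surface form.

[ʒukãɲe]

/a/ before nasal /ɲ/ → [ã]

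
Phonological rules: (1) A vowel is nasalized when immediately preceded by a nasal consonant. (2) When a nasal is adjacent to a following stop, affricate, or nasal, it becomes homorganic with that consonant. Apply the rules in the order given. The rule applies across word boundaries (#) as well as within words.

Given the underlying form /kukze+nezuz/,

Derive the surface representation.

Rule 1: /e/ after nasal /n/ → [ẽ]
After rule 1: kukze+nẽzuz
Rule 2: no segment meets the rule's conditions; no change.

[kukze+nẽzuz]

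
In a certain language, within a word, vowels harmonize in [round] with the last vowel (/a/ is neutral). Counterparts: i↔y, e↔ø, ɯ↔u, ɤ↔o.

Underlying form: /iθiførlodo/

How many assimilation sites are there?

2

/i/ harmonizes with /o/ ([+round]) → [y]
/i/ harmonizes with /o/ ([+round]) → [y]
2 segments change.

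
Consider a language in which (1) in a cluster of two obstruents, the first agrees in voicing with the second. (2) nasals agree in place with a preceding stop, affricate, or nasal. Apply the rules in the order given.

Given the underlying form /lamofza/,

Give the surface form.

[lamovza]

Rule 1: /f/ before /z/ (voiced) → [v]
After rule 1: lamovza
Rule 2: no segment meets the rule's conditions; no change.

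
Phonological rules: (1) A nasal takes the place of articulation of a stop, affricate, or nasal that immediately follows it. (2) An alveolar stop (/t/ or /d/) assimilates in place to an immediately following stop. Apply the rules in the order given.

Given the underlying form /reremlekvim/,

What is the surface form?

Rule 1: no segment meets the rule's conditions; no change.
After rule 1: reremlekvim
Rule 2: no segment meets the rule's conditions; no change.

[reremlekvim]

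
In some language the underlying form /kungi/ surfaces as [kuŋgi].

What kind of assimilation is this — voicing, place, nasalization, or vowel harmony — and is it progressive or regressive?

place assimilation, regressive

/n/→[ŋ].
Each target copies a feature from the following segment, so the direction is regressive.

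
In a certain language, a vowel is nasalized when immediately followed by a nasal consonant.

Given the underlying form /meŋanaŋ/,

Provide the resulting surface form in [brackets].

[mẽŋãnãŋ]

/e/ before nasal /ŋ/ → [ẽ]
/a/ before nasal /n/ → [ã]
/a/ before nasal /ŋ/ → [ã]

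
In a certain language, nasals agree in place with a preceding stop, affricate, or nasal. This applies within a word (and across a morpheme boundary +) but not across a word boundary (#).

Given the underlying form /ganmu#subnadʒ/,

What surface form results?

[gannu#submadʒ]

/m/ after /n/ (alveolar) → [n]
/n/ after /b/ (labial) → [m]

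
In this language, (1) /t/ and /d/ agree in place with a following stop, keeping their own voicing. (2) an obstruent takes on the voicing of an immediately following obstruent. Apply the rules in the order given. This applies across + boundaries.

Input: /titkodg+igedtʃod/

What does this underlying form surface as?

Rule 1: /t/ before /k/ (velar) → [k]
Rule 1: /d/ before /g/ (velar) → [g]
After rule 1: tikkogg+igedtʃod
Rule 2: /d/ before /tʃ/ (voiceless) → [t]

[tikkogg+igettʃod]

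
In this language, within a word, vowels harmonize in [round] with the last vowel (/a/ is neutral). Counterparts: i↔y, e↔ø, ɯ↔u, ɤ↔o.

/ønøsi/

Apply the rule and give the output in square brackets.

[enesi]

/ø/ harmonizes with /i/ ([-round]) → [e]
/ø/ harmonizes with /i/ ([-round]) → [e]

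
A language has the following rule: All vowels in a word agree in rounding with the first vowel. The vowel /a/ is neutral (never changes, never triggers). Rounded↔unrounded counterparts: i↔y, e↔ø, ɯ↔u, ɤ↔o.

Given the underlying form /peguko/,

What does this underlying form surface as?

[pegɯkɤ]

/u/ harmonizes with /e/ ([-round]) → [ɯ]
/o/ harmonizes with /e/ ([-round]) → [ɤ]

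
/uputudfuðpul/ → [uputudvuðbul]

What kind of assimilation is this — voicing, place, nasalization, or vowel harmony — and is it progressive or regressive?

voicing assimilation, progressive

/f/→[v] /p/→[b].
Each target copies a feature from the preceding segment, so the direction is progressive.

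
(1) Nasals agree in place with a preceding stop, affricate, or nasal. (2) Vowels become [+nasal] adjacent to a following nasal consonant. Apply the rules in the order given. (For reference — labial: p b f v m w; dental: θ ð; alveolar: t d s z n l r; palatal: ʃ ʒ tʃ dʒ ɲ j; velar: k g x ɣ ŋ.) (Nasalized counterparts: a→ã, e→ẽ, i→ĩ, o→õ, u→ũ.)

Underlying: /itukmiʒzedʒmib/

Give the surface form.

[itukŋiʒzedʒɲib]

Rule 1: /m/ after /k/ (velar) → [ŋ]
Rule 1: /m/ after /dʒ/ (palatal) → [ɲ]
After rule 1: itukŋiʒzedʒɲib
Rule 2: no segment meets the rule's conditions; no change.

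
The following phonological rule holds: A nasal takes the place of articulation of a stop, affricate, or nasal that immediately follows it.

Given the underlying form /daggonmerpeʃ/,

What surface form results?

[daggommerpeʃ]

/n/ before /m/ (labial) → [m]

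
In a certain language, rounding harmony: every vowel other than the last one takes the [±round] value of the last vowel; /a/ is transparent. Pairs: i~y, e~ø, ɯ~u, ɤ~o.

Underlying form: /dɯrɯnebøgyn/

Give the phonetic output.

/ɯ/ harmonizes with /y/ ([+round]) → [u]
/ɯ/ harmonizes with /y/ ([+round]) → [u]
/e/ harmonizes with /y/ ([+round]) → [ø]

[durunøbøgyn]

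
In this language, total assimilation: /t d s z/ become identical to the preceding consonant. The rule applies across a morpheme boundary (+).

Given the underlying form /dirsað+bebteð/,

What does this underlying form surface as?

[dirrað+bebbeð]

/s/ after /r/ → [r] (total assimilation)
/t/ after /b/ → [b] (total assimilation)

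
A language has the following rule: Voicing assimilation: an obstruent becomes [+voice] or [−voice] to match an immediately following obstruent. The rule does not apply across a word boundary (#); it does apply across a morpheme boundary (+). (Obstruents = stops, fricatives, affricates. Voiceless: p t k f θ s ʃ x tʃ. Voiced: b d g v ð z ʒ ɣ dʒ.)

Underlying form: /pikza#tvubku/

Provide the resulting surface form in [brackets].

[pigza#dvupku]

/k/ before /z/ (voiced) → [g]
/t/ before /v/ (voiced) → [d]
/b/ before /k/ (voiceless) → [p]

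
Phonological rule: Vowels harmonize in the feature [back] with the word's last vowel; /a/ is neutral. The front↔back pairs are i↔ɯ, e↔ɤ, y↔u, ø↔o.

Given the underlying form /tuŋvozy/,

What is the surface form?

/u/ harmonizes with /y/ ([-back]) → [y]
/o/ harmonizes with /y/ ([-back]) → [ø]

[tyŋvøzy]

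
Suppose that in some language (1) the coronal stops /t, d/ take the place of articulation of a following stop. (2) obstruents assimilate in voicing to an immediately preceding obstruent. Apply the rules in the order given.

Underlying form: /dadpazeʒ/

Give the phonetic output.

Rule 1: /d/ before /p/ (labial) → [b]
After rule 1: dabpazeʒ
Rule 2: /p/ after /b/ (voiced) → [b]

[dabbazeʒ]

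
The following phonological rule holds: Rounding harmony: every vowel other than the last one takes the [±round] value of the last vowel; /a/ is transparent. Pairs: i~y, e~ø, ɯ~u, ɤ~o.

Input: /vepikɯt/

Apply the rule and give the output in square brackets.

[vepikɯt]

no segment meets the rule's conditions; no change.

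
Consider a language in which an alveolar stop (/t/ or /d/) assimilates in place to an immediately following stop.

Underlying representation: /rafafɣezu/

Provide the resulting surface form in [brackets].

no segment meets the rule's conditions; no change.

[rafafɣezu]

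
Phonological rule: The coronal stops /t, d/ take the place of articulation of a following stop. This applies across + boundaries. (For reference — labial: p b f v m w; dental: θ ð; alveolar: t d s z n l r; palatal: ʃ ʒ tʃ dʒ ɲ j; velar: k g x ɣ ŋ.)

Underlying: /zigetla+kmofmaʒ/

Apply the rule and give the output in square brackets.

no segment meets the rule's conditions; no change.

[zigetla+kmofmaʒ]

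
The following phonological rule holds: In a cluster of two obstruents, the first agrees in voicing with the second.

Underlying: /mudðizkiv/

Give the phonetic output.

[mudðiskiv]

/z/ before /k/ (voiceless) → [s]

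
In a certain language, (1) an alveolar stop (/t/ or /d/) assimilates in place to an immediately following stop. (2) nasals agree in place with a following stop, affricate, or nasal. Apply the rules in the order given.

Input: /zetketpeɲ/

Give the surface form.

Rule 1: /t/ before /k/ (velar) → [k]
Rule 1: /t/ before /p/ (labial) → [p]
After rule 1: zekkeppeɲ
Rule 2: no segment meets the rule's conditions; no change.

[zekkeppeɲ]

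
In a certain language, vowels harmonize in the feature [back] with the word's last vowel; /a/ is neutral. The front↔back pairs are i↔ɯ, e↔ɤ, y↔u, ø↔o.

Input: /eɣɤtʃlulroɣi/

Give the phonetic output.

/ɤ/ harmonizes with /i/ ([-back]) → [e]
/u/ harmonizes with /i/ ([-back]) → [y]
/o/ harmonizes with /i/ ([-back]) → [ø]

[eɣetʃlylrøɣi]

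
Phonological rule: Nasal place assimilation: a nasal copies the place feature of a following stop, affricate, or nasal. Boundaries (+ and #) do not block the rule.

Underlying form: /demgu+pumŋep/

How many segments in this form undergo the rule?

2

/m/ before /g/ (velar) → [ŋ]
/m/ before /ŋ/ (velar) → [ŋ]
2 segments change.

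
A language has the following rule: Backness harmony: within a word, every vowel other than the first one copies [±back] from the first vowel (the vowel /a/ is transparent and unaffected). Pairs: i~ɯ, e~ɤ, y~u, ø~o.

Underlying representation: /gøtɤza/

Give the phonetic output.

[gøteza]

/ɤ/ harmonizes with /ø/ ([-back]) → [e]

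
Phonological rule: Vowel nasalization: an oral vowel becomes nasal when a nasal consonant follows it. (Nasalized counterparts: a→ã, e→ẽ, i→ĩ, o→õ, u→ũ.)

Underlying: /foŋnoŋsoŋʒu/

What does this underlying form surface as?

/o/ before nasal /ŋ/ → [õ]
/o/ before nasal /ŋ/ → [õ]
/o/ before nasal /ŋ/ → [õ]

[fõŋnõŋsõŋʒu]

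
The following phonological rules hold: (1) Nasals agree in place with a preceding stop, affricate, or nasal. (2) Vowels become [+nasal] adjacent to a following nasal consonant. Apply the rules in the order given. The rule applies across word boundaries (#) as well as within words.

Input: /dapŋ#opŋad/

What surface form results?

Rule 1: /ŋ/ after /p/ (labial) → [m]
Rule 1: /ŋ/ after /p/ (labial) → [m]
After rule 1: dapm#opmad
Rule 2: no segment meets the rule's conditions; no change.

[dapm#opmad]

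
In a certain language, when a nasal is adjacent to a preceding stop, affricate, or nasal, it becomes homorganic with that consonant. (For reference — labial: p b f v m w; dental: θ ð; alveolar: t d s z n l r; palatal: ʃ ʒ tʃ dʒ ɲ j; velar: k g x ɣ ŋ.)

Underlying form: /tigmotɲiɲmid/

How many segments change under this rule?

3

/m/ after /g/ (velar) → [ŋ]
/ɲ/ after /t/ (alveolar) → [n]
/m/ after /ɲ/ (palatal) → [ɲ]
3 segments change.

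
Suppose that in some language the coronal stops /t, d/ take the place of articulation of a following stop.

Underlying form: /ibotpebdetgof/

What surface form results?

[iboppebdekgof]

/t/ before /p/ (labial) → [p]
/t/ before /g/ (velar) → [k]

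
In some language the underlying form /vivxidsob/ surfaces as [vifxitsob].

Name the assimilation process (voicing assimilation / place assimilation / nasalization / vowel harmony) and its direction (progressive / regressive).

voicing assimilation, regressive

/v/→[f] /d/→[t].
Each target copies a feature from the following segment, so the direction is regressive.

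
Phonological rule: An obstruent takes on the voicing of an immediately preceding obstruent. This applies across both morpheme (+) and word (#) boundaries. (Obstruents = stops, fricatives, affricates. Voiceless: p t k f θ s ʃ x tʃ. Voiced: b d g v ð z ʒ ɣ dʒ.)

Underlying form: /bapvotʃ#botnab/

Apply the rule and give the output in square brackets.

[bapfotʃ#potnab]

/v/ after /p/ (voiceless) → [f]
/b/ after /tʃ/ (voiceless) → [p]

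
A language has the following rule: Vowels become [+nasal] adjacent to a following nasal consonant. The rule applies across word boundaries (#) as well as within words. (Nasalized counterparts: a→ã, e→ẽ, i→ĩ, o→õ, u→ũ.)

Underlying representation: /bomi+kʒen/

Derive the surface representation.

/o/ before nasal /m/ → [õ]
/e/ before nasal /n/ → [ẽ]

[bõmi+kʒẽn]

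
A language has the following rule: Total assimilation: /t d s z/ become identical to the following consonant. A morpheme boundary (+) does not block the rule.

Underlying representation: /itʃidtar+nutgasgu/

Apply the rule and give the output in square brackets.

/d/ before /t/ → [t] (total assimilation)
/t/ before /g/ → [g] (total assimilation)
/s/ before /g/ → [g] (total assimilation)

[itʃittar+nuggaggu]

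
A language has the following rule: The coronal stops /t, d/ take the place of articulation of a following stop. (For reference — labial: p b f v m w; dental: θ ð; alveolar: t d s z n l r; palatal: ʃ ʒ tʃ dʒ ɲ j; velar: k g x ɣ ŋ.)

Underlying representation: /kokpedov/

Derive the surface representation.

no segment meets the rule's conditions; no change.

[kokpedov]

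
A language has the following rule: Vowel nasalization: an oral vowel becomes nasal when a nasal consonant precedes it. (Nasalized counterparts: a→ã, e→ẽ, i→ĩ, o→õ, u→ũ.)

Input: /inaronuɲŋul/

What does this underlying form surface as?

/a/ after nasal /n/ → [ã]
/u/ after nasal /n/ → [ũ]
/u/ after nasal /ŋ/ → [ũ]

[inãronũɲŋũl]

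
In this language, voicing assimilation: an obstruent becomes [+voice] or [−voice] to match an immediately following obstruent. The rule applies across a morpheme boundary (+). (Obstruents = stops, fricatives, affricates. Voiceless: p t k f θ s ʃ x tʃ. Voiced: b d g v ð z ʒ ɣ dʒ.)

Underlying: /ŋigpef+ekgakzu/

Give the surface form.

/g/ before /p/ (voiceless) → [k]
/k/ before /g/ (voiced) → [g]
/k/ before /z/ (voiced) → [g]

[ŋikpef+eggagzu]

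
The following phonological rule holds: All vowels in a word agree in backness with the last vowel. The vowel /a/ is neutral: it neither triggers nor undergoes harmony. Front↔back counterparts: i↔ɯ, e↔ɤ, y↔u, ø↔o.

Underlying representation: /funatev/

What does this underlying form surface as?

/u/ harmonizes with /e/ ([-back]) → [y]

[fynatev]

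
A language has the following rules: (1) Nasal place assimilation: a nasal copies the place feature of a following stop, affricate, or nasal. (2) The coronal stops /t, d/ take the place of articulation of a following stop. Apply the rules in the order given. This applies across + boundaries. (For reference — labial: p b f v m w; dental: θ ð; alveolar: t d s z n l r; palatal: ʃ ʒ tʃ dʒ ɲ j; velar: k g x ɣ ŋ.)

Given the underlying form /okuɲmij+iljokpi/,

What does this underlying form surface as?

[okummij+iljokpi]

Rule 1: /ɲ/ before /m/ (labial) → [m]
After rule 1: okummij+iljokpi
Rule 2: no segment meets the rule's conditions; no change.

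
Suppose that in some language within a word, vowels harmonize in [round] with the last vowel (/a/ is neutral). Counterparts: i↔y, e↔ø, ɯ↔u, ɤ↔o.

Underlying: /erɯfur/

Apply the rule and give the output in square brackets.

/e/ harmonizes with /u/ ([+round]) → [ø]
/ɯ/ harmonizes with /u/ ([+round]) → [u]

[ørufur]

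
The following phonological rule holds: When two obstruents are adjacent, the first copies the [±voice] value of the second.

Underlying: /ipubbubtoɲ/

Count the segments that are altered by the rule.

1

/b/ before /t/ (voiceless) → [p]
1 segment changes.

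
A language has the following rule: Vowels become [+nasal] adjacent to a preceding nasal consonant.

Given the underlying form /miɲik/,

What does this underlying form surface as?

/i/ after nasal /m/ → [ĩ]
/i/ after nasal /ɲ/ → [ĩ]

[mĩɲĩk]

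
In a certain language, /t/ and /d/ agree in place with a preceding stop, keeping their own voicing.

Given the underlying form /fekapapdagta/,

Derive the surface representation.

[fekapapbagka]

/d/ after /p/ (labial) → [b]
/t/ after /g/ (velar) → [k]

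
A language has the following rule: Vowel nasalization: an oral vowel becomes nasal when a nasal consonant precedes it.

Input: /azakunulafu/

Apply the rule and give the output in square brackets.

[azakunũlafu]

/u/ after nasal /n/ → [ũ]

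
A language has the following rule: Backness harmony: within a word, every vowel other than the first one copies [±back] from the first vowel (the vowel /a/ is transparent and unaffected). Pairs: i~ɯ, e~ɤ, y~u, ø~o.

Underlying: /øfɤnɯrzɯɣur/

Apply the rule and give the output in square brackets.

/ɤ/ harmonizes with /ø/ ([-back]) → [e]
/ɯ/ harmonizes with /ø/ ([-back]) → [i]
/ɯ/ harmonizes with /ø/ ([-back]) → [i]
/u/ harmonizes with /ø/ ([-back]) → [y]

[øfenirziɣyr]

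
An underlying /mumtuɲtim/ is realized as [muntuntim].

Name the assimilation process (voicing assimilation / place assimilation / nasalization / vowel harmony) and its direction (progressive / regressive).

/m/→[n] /ɲ/→[n].
Each target copies a feature from the following segment, so the direction is regressive.

place assimilation, regressive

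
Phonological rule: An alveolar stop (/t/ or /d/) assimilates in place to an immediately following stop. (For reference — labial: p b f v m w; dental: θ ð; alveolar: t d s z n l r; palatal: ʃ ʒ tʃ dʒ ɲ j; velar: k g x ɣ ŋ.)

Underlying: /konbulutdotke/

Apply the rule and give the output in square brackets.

[konbulutdokke]

/t/ before /k/ (velar) → [k]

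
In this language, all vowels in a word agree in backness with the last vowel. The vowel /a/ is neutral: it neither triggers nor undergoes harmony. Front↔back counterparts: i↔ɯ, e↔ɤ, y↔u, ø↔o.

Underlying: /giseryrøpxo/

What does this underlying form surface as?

/i/ harmonizes with /o/ ([+back]) → [ɯ]
/e/ harmonizes with /o/ ([+back]) → [ɤ]
/y/ harmonizes with /o/ ([+back]) → [u]
/ø/ harmonizes with /o/ ([+back]) → [o]

[gɯsɤruropxo]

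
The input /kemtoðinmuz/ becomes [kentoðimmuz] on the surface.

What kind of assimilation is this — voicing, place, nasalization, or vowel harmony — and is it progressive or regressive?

place assimilation, regressive

/m/→[n] /n/→[m].
Each target copies a feature from the following segment, so the direction is regressive.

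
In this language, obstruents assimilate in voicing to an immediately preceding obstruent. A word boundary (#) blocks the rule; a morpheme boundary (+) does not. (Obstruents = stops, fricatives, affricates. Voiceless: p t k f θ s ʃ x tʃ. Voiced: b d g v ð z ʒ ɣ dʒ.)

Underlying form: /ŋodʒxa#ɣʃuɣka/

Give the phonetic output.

/x/ after /dʒ/ (voiced) → [ɣ]
/ʃ/ after /ɣ/ (voiced) → [ʒ]
/k/ after /ɣ/ (voiced) → [g]

[ŋodʒɣa#ɣʒuɣga]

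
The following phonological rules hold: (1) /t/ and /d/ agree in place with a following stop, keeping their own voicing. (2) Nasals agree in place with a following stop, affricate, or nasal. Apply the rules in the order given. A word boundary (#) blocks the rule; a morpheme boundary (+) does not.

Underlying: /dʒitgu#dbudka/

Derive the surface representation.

[dʒikgu#bbugka]

Rule 1: /t/ before /g/ (velar) → [k]
Rule 1: /d/ before /b/ (labial) → [b]
Rule 1: /d/ before /k/ (velar) → [g]
After rule 1: dʒikgu#bbugka
Rule 2: no segment meets the rule's conditions; no change.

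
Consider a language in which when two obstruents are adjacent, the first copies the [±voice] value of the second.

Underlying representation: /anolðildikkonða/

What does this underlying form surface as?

[anolðildikkonða]

no segment meets the rule's conditions; no change.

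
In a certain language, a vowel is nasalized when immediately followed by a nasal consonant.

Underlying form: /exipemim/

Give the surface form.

/e/ before nasal /m/ → [ẽ]
/i/ before nasal /m/ → [ĩ]

[exipẽmĩm]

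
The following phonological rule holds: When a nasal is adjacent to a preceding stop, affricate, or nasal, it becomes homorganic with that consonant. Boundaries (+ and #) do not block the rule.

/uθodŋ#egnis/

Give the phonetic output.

[uθodn#egŋis]

/ŋ/ after /d/ (alveolar) → [n]
/n/ after /g/ (velar) → [ŋ]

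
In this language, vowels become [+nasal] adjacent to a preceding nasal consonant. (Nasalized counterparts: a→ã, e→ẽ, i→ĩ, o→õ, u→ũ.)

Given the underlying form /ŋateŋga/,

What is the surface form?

/a/ after nasal /ŋ/ → [ã]

[ŋãteŋga]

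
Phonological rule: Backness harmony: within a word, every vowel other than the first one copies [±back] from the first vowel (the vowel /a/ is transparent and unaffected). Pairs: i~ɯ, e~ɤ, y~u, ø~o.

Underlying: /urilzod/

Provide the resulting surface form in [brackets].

/i/ harmonizes with /u/ ([+back]) → [ɯ]

[urɯlzod]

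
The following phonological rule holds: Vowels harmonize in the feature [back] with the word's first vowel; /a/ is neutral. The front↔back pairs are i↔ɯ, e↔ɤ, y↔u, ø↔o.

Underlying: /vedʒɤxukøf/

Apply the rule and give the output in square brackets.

[vedʒexykøf]

/ɤ/ harmonizes with /e/ ([-back]) → [e]
/u/ harmonizes with /e/ ([-back]) → [y]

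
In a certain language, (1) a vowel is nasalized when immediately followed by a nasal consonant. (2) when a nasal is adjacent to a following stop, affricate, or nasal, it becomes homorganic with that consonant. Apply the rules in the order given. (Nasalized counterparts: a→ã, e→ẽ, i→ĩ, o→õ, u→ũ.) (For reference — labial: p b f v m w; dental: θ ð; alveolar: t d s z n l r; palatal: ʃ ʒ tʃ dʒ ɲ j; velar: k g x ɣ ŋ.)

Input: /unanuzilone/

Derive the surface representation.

[ũnãnuzilõne]

Rule 1: /u/ before nasal /n/ → [ũ]
Rule 1: /a/ before nasal /n/ → [ã]
Rule 1: /o/ before nasal /n/ → [õ]
After rule 1: ũnãnuzilõne
Rule 2: no segment meets the rule's conditions; no change.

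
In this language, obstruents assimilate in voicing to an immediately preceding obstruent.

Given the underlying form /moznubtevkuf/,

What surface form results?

/t/ after /b/ (voiced) → [d]
/k/ after /v/ (voiced) → [g]

[moznubdevguf]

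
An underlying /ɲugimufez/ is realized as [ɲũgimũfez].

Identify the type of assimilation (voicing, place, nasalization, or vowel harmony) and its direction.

nasalization, progressive

/u/→[ũ] /u/→[ũ].
Each target copies a feature from the preceding segment, so the direction is progressive.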